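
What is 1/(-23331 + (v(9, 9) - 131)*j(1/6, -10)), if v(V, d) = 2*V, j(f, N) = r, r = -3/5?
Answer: -5/116316 ≈ -4.2986e-5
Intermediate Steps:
r = -3/5 (r = -3*1/5 = -3/5 ≈ -0.60000)
j(f, N) = -3/5
1/(-23331 + (v(9, 9) - 131)*j(1/6, -10)) = 1/(-23331 + (2*9 - 131)*(-3/5)) = 1/(-23331 + (18 - 131)*(-3/5)) = 1/(-23331 - 113*(-3/5)) = 1/(-23331 + 339/5) = 1/(-116316/5) = -5/116316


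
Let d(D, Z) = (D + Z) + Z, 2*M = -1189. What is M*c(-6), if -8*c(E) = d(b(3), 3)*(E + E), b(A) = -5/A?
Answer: -15457/4 ≈ -3864.3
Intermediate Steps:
M = -1189/2 (M = (½)*(-1189) = -1189/2 ≈ -594.50)
d(D, Z) = D + 2*Z
c(E) = -13*E/12 (c(E) = -(-5/3 + 2*3)*(E + E)/8 = -(-5*⅓ + 6)*2*E/8 = -(-5/3 + 6)*2*E/8 = -13*2*E/24 = -13*E/12)
M*c(-6) = -(-15457)*(-6)/24 = -1189/2*13/2 = -15457/4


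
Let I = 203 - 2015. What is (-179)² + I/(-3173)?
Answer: 101667905/3173 ≈ 32042.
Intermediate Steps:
I = -1812
(-179)² + I/(-3173) = (-179)² - 1812/(-3173) = 32041 - 1812*(-1/3173) = 32041 + 1812/3173 = 101667905/3173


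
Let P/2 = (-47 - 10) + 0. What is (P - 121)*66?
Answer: -15510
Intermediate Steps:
P = -114 (P = 2*((-47 - 10) + 0) = 2*(-57 + 0) = 2*(-57) = -114)
(P - 121)*66 = (-114 - 121)*66 = -235*66 = -15510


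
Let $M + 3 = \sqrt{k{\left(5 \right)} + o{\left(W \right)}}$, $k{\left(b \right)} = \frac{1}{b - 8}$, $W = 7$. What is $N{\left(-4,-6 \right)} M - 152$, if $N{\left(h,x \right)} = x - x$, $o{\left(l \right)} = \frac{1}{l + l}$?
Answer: $-152$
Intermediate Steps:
$k{\left(b \right)} = \frac{1}{-8 + b}$
$o{\left(l \right)} = \frac{1}{2 l}$
$M = -3 + \frac{i \sqrt{462}}{42}$ ($M = -3 + \sqrt{\frac{1}{-8 + 5} + \frac{1}{2 \cdot 7}} = -3 + \sqrt{\frac{1}{-3} + \frac{1}{2} \cdot \frac{1}{7}} = -3 + \sqrt{- \frac{1}{3} + \frac{1}{14}} = -3 + \sqrt{- \frac{11}{42}} = -3 + \frac{i \sqrt{462}}{42} \approx -3.0 + 0.51177 i$)
$N{\left(h,x \right)} = 0$
$N{\left(-4,-6 \right)} M - 152 = 0 \left(-3 + \frac{i \sqrt{462}}{42}\right) - 152 = 0 - 152 = -152$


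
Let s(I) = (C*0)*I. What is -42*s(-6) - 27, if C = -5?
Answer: -27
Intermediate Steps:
s(I) = 0 (s(I) = (-5*0)*I = 0*I = 0)
-42*s(-6) - 27 = -42*0 - 27 = 0 - 27 = -27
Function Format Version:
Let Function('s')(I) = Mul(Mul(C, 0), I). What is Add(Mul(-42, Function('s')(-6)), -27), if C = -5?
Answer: -27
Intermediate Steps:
Function('s')(I) = 0 (Function('s')(I) = Mul(Mul(-5, 0), I) = Mul(0, I) = 0)
Add(Mul(-42, Function('s')(-6)), -27) = Add(Mul(-42, 0), -27) = Add(0, -27) = -27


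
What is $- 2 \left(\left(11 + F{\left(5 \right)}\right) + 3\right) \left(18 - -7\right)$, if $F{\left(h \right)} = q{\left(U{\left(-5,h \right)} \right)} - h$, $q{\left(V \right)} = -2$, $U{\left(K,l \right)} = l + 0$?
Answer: $-350$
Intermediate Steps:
$U{\left(K,l \right)} = l$
$F{\left(h \right)} = -2 - h$
$- 2 \left(\left(11 + F{\left(5 \right)}\right) + 3\right) \left(18 - -7\right) = - 2 \left(\left(11 - 7\right) + 3\right) \left(18 - -7\right) = - 2 \left(\left(11 - 7\right) + 3\right) \left(18 + 7\right) = - 2 \left(\left(11 - 7\right) + 3\right) 25 = - 2 \left(4 + 3\right) 25 = \left(-2\right) 7 \cdot 25 = \left(-14\right) 25 = -350$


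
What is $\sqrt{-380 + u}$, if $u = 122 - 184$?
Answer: $i \sqrt{442} \approx 21.024 i$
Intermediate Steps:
$u = -62$ ($u = 122 - 184 = -62$)
$\sqrt{-380 + u} = \sqrt{-380 - 62} = \sqrt{-442} = i \sqrt{442}$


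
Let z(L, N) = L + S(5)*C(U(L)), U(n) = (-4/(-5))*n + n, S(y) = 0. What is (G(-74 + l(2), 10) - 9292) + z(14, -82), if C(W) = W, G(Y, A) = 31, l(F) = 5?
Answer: -9247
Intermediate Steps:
U(n) = 9*n/5 (U(n) = (-4*(-⅕))*n + n = 4*n/5 + n = 9*n/5)
z(L, N) = L (z(L, N) = L + 0*(9*L/5) = L + 0 = L)
(G(-74 + l(2), 10) - 9292) + z(14, -82) = (31 - 9292) + 14 = -9261 + 14 = -9247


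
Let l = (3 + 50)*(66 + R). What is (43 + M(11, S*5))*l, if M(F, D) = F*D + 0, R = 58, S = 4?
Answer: 1728436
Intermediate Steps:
l = 6572 (l = (3 + 50)*(66 + 58) = 53*124 = 6572)
M(F, D) = D*F (M(F, D) = D*F + 0 = D*F)
(43 + M(11, S*5))*l = (43 + (4*5)*11)*6572 = (43 + 20*11)*6572 = (43 + 220)*6572 = 263*6572 = 1728436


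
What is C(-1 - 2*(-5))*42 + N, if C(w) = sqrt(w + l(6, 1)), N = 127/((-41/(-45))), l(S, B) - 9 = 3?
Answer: 5715/41 + 42*sqrt(21) ≈ 331.86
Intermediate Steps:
l(S, B) = 12 (l(S, B) = 9 + 3 = 12)
N = 5715/41 (N = 127/((-41*(-1/45))) = 127/(41/45) = 127*(45/41) = 5715/41 ≈ 139.39)
C(w) = sqrt(12 + w) (C(w) = sqrt(w + 12) = sqrt(12 + w))
C(-1 - 2*(-5))*42 + N = sqrt(12 + (-1 - 2*(-5)))*42 + 5715/41 = sqrt(12 + (-1 + 10))*42 + 5715/41 = sqrt(12 + 9)*42 + 5715/41 = sqrt(21)*42 + 5715/41 = 42*sqrt(21) + 5715/41 = 5715/41 + 42*sqrt(21)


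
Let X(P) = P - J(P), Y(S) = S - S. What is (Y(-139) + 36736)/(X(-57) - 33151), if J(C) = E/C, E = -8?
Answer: -16359/14788 ≈ -1.1062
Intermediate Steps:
Y(S) = 0
J(C) = -8/C
X(P) = P + 8/P (X(P) = P - (-8)/P = P + 8/P)
(Y(-139) + 36736)/(X(-57) - 33151) = (0 + 36736)/((-57 + 8/(-57)) - 33151) = 36736/((-57 + 8*(-1/57)) - 33151) = 36736/((-57 - 8/57) - 33151) = 36736/(-3257/57 - 33151) = 36736/(-1892864/57) = 36736*(-57/1892864) = -16359/14788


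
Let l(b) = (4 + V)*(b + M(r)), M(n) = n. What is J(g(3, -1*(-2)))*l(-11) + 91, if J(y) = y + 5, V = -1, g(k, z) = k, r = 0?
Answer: -173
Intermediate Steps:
J(y) = 5 + y
l(b) = 3*b (l(b) = (4 - 1)*(b + 0) = 3*b)
J(g(3, -1*(-2)))*l(-11) + 91 = (5 + 3)*(3*(-11)) + 91 = 8*(-33) + 91 = -264 + 91 = -173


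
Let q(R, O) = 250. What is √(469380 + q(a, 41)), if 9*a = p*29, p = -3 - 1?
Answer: √469630 ≈ 685.30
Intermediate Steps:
p = -4
a = -116/9 (a = (-4*29)/9 = (⅑)*(-116) = -116/9 ≈ -12.889)
√(469380 + q(a, 41)) = √(469380 + 250) = √469630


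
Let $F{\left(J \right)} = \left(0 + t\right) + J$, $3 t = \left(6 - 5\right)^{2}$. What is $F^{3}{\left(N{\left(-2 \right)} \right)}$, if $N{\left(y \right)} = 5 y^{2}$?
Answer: $\frac{226981}{27} \approx 8406.7$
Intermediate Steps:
$t = \frac{1}{3}$ ($t = \frac{\left(6 - 5\right)^{2}}{3} = \frac{1^{2}}{3} = \frac{1}{3} \cdot 1 = \frac{1}{3} \approx 0.33333$)
$F{\left(J \right)} = \frac{1}{3} + J$ ($F{\left(J \right)} = \left(0 + \frac{1}{3}\right) + J = \frac{1}{3} + J$)
$F^{3}{\left(N{\left(-2 \right)} \right)} = \left(\frac{1}{3} + 5 \left(-2\right)^{2}\right)^{3} = \left(\frac{1}{3} + 5 \cdot 4\right)^{3} = \left(\frac{1}{3} + 20\right)^{3} = \left(\frac{61}{3}\right)^{3} = \frac{226981}{27}$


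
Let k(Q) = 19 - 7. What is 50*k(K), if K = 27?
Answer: 600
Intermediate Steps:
k(Q) = 12
50*k(K) = 50*12 = 600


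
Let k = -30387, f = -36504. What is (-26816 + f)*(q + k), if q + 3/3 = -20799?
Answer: 3241160840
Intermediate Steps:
q = -20800 (q = -1 - 20799 = -20800)
(-26816 + f)*(q + k) = (-26816 - 36504)*(-20800 - 30387) = -63320*(-51187) = 3241160840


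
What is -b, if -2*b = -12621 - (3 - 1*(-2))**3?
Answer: -6373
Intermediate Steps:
b = 6373 (b = -(-12621 - (3 - 1*(-2))**3)/2 = -(-12621 - (3 + 2)**3)/2 = -(-12621 - 1*5**3)/2 = -(-12621 - 1*125)/2 = -(-12621 - 125)/2 = -1/2*(-12746) = 6373)
-b = -1*6373 = -6373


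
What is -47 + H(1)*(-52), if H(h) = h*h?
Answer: -99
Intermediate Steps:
H(h) = h²
-47 + H(1)*(-52) = -47 + 1²*(-52) = -47 + 1*(-52) = -47 - 52 = -99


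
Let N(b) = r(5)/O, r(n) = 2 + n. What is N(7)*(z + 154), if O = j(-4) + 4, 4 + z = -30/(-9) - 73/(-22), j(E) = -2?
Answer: 72373/132 ≈ 548.28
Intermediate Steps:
z = 175/66 (z = -4 + (-30/(-9) - 73/(-22)) = -4 + (-30*(-⅑) - 73*(-1/22)) = -4 + (10/3 + 73/22) = -4 + 439/66 = 175/66 ≈ 2.6515)
O = 2 (O = -2 + 4 = 2)
N(b) = 7/2 (N(b) = (2 + 5)/2 = 7*(½) = 7/2)
N(7)*(z + 154) = 7*(175/66 + 154)/2 = (7/2)*(10339/66) = 72373/132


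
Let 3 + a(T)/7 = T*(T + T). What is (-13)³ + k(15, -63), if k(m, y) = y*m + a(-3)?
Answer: -3037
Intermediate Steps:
a(T) = -21 + 14*T² (a(T) = -21 + 7*(T*(T + T)) = -21 + 7*(T*(2*T)) = -21 + 7*(2*T²) = -21 + 14*T²)
k(m, y) = 105 + m*y (k(m, y) = y*m + (-21 + 14*(-3)²) = m*y + (-21 + 14*9) = m*y + (-21 + 126) = m*y + 105 = 105 + m*y)
(-13)³ + k(15, -63) = (-13)³ + (105 + 15*(-63)) = -2197 + (105 - 945) = -2197 - 840 = -3037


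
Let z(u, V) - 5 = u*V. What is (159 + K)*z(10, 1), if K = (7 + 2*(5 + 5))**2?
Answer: 13320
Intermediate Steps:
z(u, V) = 5 + V*u (z(u, V) = 5 + u*V = 5 + V*u)
K = 729 (K = (7 + 2*10)**2 = (7 + 20)**2 = 27**2 = 729)
(159 + K)*z(10, 1) = (159 + 729)*(5 + 1*10) = 888*(5 + 10) = 888*15 = 13320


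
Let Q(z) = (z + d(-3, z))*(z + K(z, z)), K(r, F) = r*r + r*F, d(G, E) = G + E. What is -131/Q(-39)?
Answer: 131/243243 ≈ 0.00053856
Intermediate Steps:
d(G, E) = E + G
K(r, F) = r² + F*r
Q(z) = (-3 + 2*z)*(z + 2*z²) (Q(z) = (z + (z - 3))*(z + z*(z + z)) = (z + (-3 + z))*(z + z*(2*z)) = (-3 + 2*z)*(z + 2*z²))
-131/Q(-39) = -131*(-1/(39*(-3 - 4*(-39) + 4*(-39)²))) = -131*(-1/(39*(-3 + 156 + 4*1521))) = -131*(-1/(39*(-3 + 156 + 6084))) = -131/((-39*6237)) = -131/(-243243) = -131*(-1/243243) = 131/243243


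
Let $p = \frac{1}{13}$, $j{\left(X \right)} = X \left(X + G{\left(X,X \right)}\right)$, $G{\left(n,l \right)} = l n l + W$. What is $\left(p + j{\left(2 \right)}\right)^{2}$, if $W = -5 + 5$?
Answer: $\frac{68121}{169} \approx 403.08$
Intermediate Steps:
$W = 0$
$G{\left(n,l \right)} = n l^{2}$ ($G{\left(n,l \right)} = l n l + 0 = n l^{2} + 0 = n l^{2}$)
$j{\left(X \right)} = X \left(X + X^{3}\right)$ ($j{\left(X \right)} = X \left(X + X X^{2}\right) = X \left(X + X^{3}\right)$)
$p = \frac{1}{13} \approx 0.076923$
$\left(p + j{\left(2 \right)}\right)^{2} = \left(\frac{1}{13} + \left(2^{2} + 2^{4}\right)\right)^{2} = \left(\frac{1}{13} + \left(4 + 16\right)\right)^{2} = \left(\frac{1}{13} + 20\right)^{2} = \left(\frac{261}{13}\right)^{2} = \frac{68121}{169}$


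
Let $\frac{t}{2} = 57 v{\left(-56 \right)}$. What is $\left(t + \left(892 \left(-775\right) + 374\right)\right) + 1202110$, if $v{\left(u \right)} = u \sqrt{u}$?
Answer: $511184 - 12768 i \sqrt{14} \approx 5.1118 \cdot 10^{5} - 47774.0 i$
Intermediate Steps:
$v{\left(u \right)} = u^{\frac{3}{2}}$
$t = - 12768 i \sqrt{14}$ ($t = 2 \cdot 57 \left(-56\right)^{\frac{3}{2}} = 2 \cdot 57 \left(- 112 i \sqrt{14}\right) = 2 \left(- 6384 i \sqrt{14}\right) = - 12768 i \sqrt{14} \approx - 47774.0 i$)
$\left(t + \left(892 \left(-775\right) + 374\right)\right) + 1202110 = \left(- 12768 i \sqrt{14} + \left(892 \left(-775\right) + 374\right)\right) + 1202110 = \left(- 12768 i \sqrt{14} + \left(-691300 + 374\right)\right) + 1202110 = \left(- 12768 i \sqrt{14} - 690926\right) + 1202110 = \left(-690926 - 12768 i \sqrt{14}\right) + 1202110 = 511184 - 12768 i \sqrt{14}$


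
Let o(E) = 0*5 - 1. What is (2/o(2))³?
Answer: -8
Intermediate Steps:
o(E) = -1 (o(E) = 0 - 1 = -1)
(2/o(2))³ = (2/(-1))³ = (2*(-1))³ = (-2)³ = -8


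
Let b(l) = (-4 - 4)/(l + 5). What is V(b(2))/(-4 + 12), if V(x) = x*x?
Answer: 8/49 ≈ 0.16327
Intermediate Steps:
b(l) = -8/(5 + l)
V(x) = x²
V(b(2))/(-4 + 12) = (-8/(5 + 2))²/(-4 + 12) = (-8/7)²/8 = (⅛)*(64/49) = 8/49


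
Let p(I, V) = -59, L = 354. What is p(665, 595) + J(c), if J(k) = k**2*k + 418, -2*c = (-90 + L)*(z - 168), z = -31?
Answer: 18125125521191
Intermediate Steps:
c = 26268 (c = -(-90 + 354)*(-31 - 168)/2 = -132*(-199) = -1/2*(-52536) = 26268)
J(k) = 418 + k**3 (J(k) = k**3 + 418 = 418 + k**3)
p(665, 595) + J(c) = -59 + (418 + 26268**3) = -59 + (418 + 18125125520832) = -59 + 18125125521250 = 18125125521191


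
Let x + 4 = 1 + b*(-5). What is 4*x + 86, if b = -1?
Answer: 94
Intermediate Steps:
x = 2 (x = -4 + (1 - 1*(-5)) = -4 + (1 + 5) = -4 + 6 = 2)
4*x + 86 = 4*2 + 86 = 8 + 86 = 94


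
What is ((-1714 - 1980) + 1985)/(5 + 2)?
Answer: -1709/7 ≈ -244.14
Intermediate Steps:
((-1714 - 1980) + 1985)/(5 + 2) = (-3694 + 1985)/7 = -1709*1/7 = -1709/7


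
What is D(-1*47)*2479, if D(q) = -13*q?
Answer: 1514669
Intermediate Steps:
D(-1*47)*2479 = -(-13)*47*2479 = -13*(-47)*2479 = 611*2479 = 1514669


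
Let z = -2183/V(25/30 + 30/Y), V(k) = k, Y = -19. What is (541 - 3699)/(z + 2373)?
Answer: -268430/450567 ≈ -0.59576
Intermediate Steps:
z = 248862/85 (z = -2183/(25/30 + 30/(-19)) = -2183/(25*(1/30) + 30*(-1/19)) = -2183/(⅚ - 30/19) = -2183/(-85/114) = -2183*(-114/85) = 248862/85 ≈ 2927.8)
(541 - 3699)/(z + 2373) = (541 - 3699)/(248862/85 + 2373) = -3158/450567/85 = -3158*85/450567 = -268430/450567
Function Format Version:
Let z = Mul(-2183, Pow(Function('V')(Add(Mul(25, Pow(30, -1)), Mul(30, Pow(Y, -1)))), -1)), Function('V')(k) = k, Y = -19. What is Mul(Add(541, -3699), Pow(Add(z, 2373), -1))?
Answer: Rational(-268430, 450567) ≈ -0.59576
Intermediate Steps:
z = Rational(248862, 85) (z = Mul(-2183, Pow(Add(Mul(25, Pow(30, -1)), Mul(30, Pow(-19, -1))), -1)) = Mul(-2183, Pow(Add(Mul(25, Rational(1, 30)), Mul(30, Rational(-1, 19))), -1)) = Mul(-2183, Pow(Add(Rational(5, 6), Rational(-30, 19)), -1)) = Mul(-2183, Pow(Rational(-85, 114), -1)) = Mul(-2183, Rational(-114, 85)) = Rational(248862, 85) ≈ 2927.8)
Mul(Add(541, -3699), Pow(Add(z, 2373), -1)) = Mul(Add(541, -3699), Pow(Add(Rational(248862, 85), 2373), -1)) = Mul(-3158, Pow(Rational(450567, 85), -1)) = Mul(-3158, Rational(85, 450567)) = Rational(-268430, 450567)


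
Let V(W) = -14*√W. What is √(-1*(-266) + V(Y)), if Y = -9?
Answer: √(266 - 42*I) ≈ 16.36 - 1.2836*I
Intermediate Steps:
√(-1*(-266) + V(Y)) = √(-1*(-266) - 42*I) = √(266 - 42*I)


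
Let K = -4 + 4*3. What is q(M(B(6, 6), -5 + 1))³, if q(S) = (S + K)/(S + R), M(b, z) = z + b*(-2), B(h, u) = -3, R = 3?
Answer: 8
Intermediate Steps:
M(b, z) = z - 2*b
K = 8 (K = -4 + 12 = 8)
q(S) = (8 + S)/(3 + S) (q(S) = (S + 8)/(S + 3) = (8 + S)/(3 + S))
q(M(B(6, 6), -5 + 1))³ = ((8 + ((-5 + 1) - 2*(-3)))/(3 + ((-5 + 1) - 2*(-3))))³ = ((8 + (-4 + 6))/(3 + (-4 + 6)))³ = ((8 + 2)/(3 + 2))³ = (10/5)³ = ((⅕)*10)³ = 2³ = 8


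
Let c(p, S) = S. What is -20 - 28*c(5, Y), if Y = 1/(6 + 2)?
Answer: -47/2 ≈ -23.500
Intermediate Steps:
Y = ⅛ (Y = 1/8 = ⅛ ≈ 0.12500)
-20 - 28*c(5, Y) = -20 - 28*⅛ = -20 - 7/2 = -47/2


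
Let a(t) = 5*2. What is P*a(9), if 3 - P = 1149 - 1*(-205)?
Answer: -13510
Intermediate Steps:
P = -1351 (P = 3 - (1149 - 1*(-205)) = 3 - (1149 + 205) = 3 - 1*1354 = 3 - 1354 = -1351)
a(t) = 10
P*a(9) = -1351*10 = -13510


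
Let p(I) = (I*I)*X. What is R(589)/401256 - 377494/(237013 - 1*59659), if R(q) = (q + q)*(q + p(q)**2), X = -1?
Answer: 349232747421173993/988393842 ≈ 3.5333e+8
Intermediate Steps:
p(I) = -I**2 (p(I) = (I*I)*(-1) = I**2*(-1) = -I**2)
R(q) = 2*q*(q + q**4) (R(q) = (q + q)*(q + (-q**2)**2) = (2*q)*(q + q**4) = 2*q*(q + q**4))
R(589)/401256 - 377494/(237013 - 1*59659) = (2*589**2*(1 + 589**3))/401256 - 377494/(237013 - 1*59659) = (2*346921*(1 + 204336469))*(1/401256) - 377494/(237013 - 59659) = (2*346921*204336470)*(1/401256) - 377494/177354 = 141777225017740*(1/401256) - 377494*1/177354 = 35444306254435/100314 - 188747/88677 = 349232747421173993/988393842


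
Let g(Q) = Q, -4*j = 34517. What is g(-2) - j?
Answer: 34509/4 ≈ 8627.3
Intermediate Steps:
j = -34517/4 (j = -¼*34517 = -34517/4 ≈ -8629.3)
g(-2) - j = -2 - 1*(-34517/4) = -2 + 34517/4 = 34509/4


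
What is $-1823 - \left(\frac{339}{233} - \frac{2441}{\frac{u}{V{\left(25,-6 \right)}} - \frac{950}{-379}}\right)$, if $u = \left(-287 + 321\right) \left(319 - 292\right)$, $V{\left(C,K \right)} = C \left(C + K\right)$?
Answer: $- \frac{237336660031}{186207076} \approx -1274.6$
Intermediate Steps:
$u = 918$ ($u = 34 \cdot 27 = 918$)
$-1823 - \left(\frac{339}{233} - \frac{2441}{\frac{u}{V{\left(25,-6 \right)}} - \frac{950}{-379}}\right) = -1823 - \left(\frac{339}{233} - \frac{2441}{\frac{918}{25 \left(25 - 6\right)} - \frac{950}{-379}}\right) = -1823 - \left(339 \cdot \frac{1}{233} - \frac{2441}{\frac{918}{25 \cdot 19} - - \frac{950}{379}}\right) = -1823 - \left(\frac{339}{233} - \frac{2441}{\frac{918}{475} + \frac{950}{379}}\right) = -1823 - \left(\frac{339}{233} - \frac{2441}{\frac{799172}{180025}}\right) = -1823 - \left(\frac{339}{233} - \frac{439441025}{799172}\right) = -1823 - - \frac{102118839517}{186207076} = -1823 + \frac{102118839517}{186207076} = - \frac{237336660031}{186207076}$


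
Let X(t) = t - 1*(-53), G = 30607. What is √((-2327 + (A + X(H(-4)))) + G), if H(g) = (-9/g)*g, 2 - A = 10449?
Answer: √17877 ≈ 133.70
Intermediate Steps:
A = -10447 (A = 2 - 1*10449 = 2 - 10449 = -10447)
H(g) = -9
X(t) = 53 + t (X(t) = t + 53 = 53 + t)
√((-2327 + (A + X(H(-4)))) + G) = √((-2327 + (-10447 + (53 - 9))) + 30607) = √((-2327 + (-10447 + 44)) + 30607) = √((-2327 - 10403) + 30607) = √(-12730 + 30607) = √17877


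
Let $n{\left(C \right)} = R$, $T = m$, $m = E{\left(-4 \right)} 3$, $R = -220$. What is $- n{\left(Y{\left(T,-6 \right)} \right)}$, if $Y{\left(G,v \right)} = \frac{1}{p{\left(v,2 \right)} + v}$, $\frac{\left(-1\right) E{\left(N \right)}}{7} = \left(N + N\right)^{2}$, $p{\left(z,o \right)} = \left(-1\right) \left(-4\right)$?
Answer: $220$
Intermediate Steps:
$p{\left(z,o \right)} = 4$
$E{\left(N \right)} = - 28 N^{2}$ ($E{\left(N \right)} = - 7 \left(N + N\right)^{2} = - 7 \left(2 N\right)^{2} = - 7 \cdot 4 N^{2} = - 28 N^{2}$)
$m = -1344$ ($m = - 28 \left(-4\right)^{2} \cdot 3 = \left(-28\right) 16 \cdot 3 = \left(-448\right) 3 = -1344$)
$T = -1344$
$Y{\left(G,v \right)} = \frac{1}{4 + v}$
$n{\left(C \right)} = -220$
$- n{\left(Y{\left(T,-6 \right)} \right)} = \left(-1\right) \left(-220\right) = 220$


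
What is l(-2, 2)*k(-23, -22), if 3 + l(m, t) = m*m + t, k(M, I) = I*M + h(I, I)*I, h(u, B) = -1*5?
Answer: 1848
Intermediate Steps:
h(u, B) = -5
k(M, I) = -5*I + I*M (k(M, I) = I*M - 5*I = -5*I + I*M)
l(m, t) = -3 + t + m² (l(m, t) = -3 + (m*m + t) = -3 + (m² + t) = -3 + (t + m²) = -3 + t + m²)
l(-2, 2)*k(-23, -22) = (-3 + 2 + (-2)²)*(-22*(-5 - 23)) = (-3 + 2 + 4)*(-22*(-28)) = 3*616 = 1848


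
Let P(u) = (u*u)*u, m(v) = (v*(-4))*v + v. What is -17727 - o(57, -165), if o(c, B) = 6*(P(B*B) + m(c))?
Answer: -121075122033843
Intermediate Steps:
m(v) = v - 4*v² (m(v) = (-4*v)*v + v = -4*v² + v = v - 4*v²)
P(u) = u³ (P(u) = u²*u = u³)
o(c, B) = 6*B⁶ + 6*c*(1 - 4*c) (o(c, B) = 6*((B*B)³ + c*(1 - 4*c)) = 6*((B²)³ + c*(1 - 4*c)) = 6*(B⁶ + c*(1 - 4*c)) = 6*B⁶ + 6*c*(1 - 4*c))
-17727 - o(57, -165) = -17727 - (6*(-165)⁶ - 6*57*(-1 + 4*57)) = -17727 - (6*20179187015625 - 6*57*(-1 + 228)) = -17727 - (121075122093750 - 6*57*227) = -17727 - (121075122093750 - 77634) = -17727 - 1*121075122016116 = -17727 - 121075122016116 = -121075122033843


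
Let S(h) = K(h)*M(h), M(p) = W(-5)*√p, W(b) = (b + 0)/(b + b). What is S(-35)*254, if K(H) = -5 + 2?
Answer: -381*I*√35 ≈ -2254.0*I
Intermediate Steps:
W(b) = ½ (W(b) = b/((2*b)) = b*(1/(2*b)) = ½)
M(p) = √p/2
K(H) = -3
S(h) = -3*√h/2
S(-35)*254 = -3*I*√35/2*254 = -381*I*√35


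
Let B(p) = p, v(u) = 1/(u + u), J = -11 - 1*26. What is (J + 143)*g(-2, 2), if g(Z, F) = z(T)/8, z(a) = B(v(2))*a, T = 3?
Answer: 159/16 ≈ 9.9375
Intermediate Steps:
J = -37 (J = -11 - 26 = -37)
v(u) = 1/(2*u)
z(a) = a/4 (z(a) = ((1/2)/2)*a = ((1/2)*(1/2))*a = a/4)
g(Z, F) = 3/32 (g(Z, F) = ((1/4)*3)/8 = (3/4)*(1/8) = 3/32)
(J + 143)*g(-2, 2) = (-37 + 143)*(3/32) = 106*(3/32) = 159/16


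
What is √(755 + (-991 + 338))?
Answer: √102 ≈ 10.100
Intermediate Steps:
√(755 + (-991 + 338)) = √(755 - 653) = √102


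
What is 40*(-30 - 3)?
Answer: -1320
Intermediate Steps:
40*(-30 - 3) = 40*(-33) = -1320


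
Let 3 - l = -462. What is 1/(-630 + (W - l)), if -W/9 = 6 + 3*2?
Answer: -1/1203 ≈ -0.00083125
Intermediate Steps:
l = 465 (l = 3 - 1*(-462) = 3 + 462 = 465)
W = -108 (W = -9*(6 + 3*2) = -9*(6 + 6) = -9*12 = -108)
1/(-630 + (W - l)) = 1/(-630 + (-108 - 1*465)) = 1/(-630 + (-108 - 465)) = 1/(-630 - 573) = 1/(-1203) = -1/1203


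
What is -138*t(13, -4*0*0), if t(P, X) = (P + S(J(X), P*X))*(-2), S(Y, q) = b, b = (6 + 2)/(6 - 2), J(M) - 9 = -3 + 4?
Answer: 4140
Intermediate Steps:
J(M) = 10 (J(M) = 9 + (-3 + 4) = 9 + 1 = 10)
b = 2 (b = 8/4 = 8*(¼) = 2)
S(Y, q) = 2
t(P, X) = -4 - 2*P (t(P, X) = (P + 2)*(-2) = (2 + P)*(-2) = -4 - 2*P)
-138*t(13, -4*0*0) = -138*(-4 - 2*13) = -138*(-4 - 26) = -138*(-30) = 4140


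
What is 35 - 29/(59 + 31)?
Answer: 3121/90 ≈ 34.678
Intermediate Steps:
35 - 29/(59 + 31) = 35 - 29/90 = 3121/90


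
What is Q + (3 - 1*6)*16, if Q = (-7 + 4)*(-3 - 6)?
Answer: -21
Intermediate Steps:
Q = 27 (Q = -3*(-9) = 27)
Q + (3 - 1*6)*16 = 27 + (3 - 1*6)*16 = 27 + (3 - 6)*16 = 27 - 3*16 = 27 - 48 = -21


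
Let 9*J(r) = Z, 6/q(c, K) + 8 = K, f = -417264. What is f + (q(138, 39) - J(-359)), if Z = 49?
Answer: -116418121/279 ≈ -4.1727e+5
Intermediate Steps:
q(c, K) = 6/(-8 + K)
J(r) = 49/9 (J(r) = (1/9)*49 = 49/9)
f + (q(138, 39) - J(-359)) = -417264 + (6/(-8 + 39) - 1*49/9) = -417264 + (6/31 - 49/9) = -417264 - 1465/279 = -116418121/279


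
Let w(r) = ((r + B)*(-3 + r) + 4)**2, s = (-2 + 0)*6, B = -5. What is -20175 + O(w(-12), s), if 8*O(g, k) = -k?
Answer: -40347/2 ≈ -20174.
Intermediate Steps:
s = -12 (s = -2*6 = -12)
w(r) = (4 + (-5 + r)*(-3 + r))**2 (w(r) = ((r - 5)*(-3 + r) + 4)**2 = ((-5 + r)*(-3 + r) + 4)**2 = (4 + (-5 + r)*(-3 + r))**2)
O(g, k) = -k/8 (O(g, k) = (-k)/8 = -k/8)
-20175 + O(w(-12), s) = -20175 - 1/8*(-12) = -20175 + 3/2 = -40347/2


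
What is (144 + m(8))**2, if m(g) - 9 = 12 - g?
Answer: 24649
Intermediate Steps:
m(g) = 21 - g (m(g) = 9 + (12 - g) = 21 - g)
(144 + m(8))**2 = (144 + (21 - 1*8))**2 = (144 + (21 - 8))**2 = (144 + 13)**2 = 157**2 = 24649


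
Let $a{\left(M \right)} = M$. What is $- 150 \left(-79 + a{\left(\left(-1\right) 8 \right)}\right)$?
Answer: $13050$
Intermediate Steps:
$- 150 \left(-79 + a{\left(\left(-1\right) 8 \right)}\right) = - 150 \left(-79 - 8\right) = \left(-150\right) \left(-87\right) = 13050$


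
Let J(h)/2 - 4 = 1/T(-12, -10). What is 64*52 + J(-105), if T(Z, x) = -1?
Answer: 3334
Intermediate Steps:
J(h) = 6 (J(h) = 8 + 2/(-1) = 8 + 2*(-1) = 8 - 2 = 6)
64*52 + J(-105) = 64*52 + 6 = 3328 + 6 = 3334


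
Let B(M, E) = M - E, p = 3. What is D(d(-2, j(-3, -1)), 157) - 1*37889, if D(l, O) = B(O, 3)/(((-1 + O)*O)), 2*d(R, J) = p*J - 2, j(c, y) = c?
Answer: -463988617/12246 ≈ -37889.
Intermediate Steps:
d(R, J) = -1 + 3*J/2 (d(R, J) = (3*J - 2)/2 = (-2 + 3*J)/2 = -1 + 3*J/2)
D(l, O) = (-3 + O)/(O*(-1 + O)) (D(l, O) = (O - 1*3)/(((-1 + O)*O)) = (O - 3)/((O*(-1 + O))) = (-3 + O)*(1/(O*(-1 + O))) = (-3 + O)/(O*(-1 + O)))
D(d(-2, j(-3, -1)), 157) - 1*37889 = (-3 + 157)/(157*(-1 + 157)) - 1*37889 = (1/157)*154/156 - 37889 = (1/157)*(1/156)*154 - 37889 = 77/12246 - 37889 = -463988617/12246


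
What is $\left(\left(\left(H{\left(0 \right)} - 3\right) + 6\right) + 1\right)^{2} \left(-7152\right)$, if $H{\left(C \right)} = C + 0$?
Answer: $-114432$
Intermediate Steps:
$H{\left(C \right)} = C$
$\left(\left(\left(H{\left(0 \right)} - 3\right) + 6\right) + 1\right)^{2} \left(-7152\right) = \left(\left(\left(0 - 3\right) + 6\right) + 1\right)^{2} \left(-7152\right) = \left(\left(-3 + 6\right) + 1\right)^{2} \left(-7152\right) = \left(3 + 1\right)^{2} \left(-7152\right) = 4^{2} \left(-7152\right) = 16 \left(-7152\right) = -114432$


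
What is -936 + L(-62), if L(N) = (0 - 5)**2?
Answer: -911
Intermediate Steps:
L(N) = 25 (L(N) = (-5)**2 = 25)
-936 + L(-62) = -936 + 25 = -911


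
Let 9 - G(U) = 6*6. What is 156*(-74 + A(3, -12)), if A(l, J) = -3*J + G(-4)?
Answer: -10140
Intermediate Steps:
G(U) = -27 (G(U) = 9 - 6*6 = 9 - 1*36 = 9 - 36 = -27)
A(l, J) = -27 - 3*J (A(l, J) = -3*J - 27 = -27 - 3*J)
156*(-74 + A(3, -12)) = 156*(-74 + (-27 - 3*(-12))) = 156*(-74 + (-27 + 36)) = 156*(-74 + 9) = 156*(-65) = -10140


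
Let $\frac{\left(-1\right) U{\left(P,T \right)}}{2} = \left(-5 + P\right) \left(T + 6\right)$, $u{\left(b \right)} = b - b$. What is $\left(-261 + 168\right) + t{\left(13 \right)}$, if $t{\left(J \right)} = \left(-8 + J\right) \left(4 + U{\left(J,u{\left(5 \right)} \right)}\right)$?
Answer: $-553$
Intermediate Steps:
$u{\left(b \right)} = 0$
$U{\left(P,T \right)} = - 2 \left(-5 + P\right) \left(6 + T\right)$ ($U{\left(P,T \right)} = - 2 \left(-5 + P\right) \left(T + 6\right) = - 2 \left(-5 + P\right) \left(6 + T\right)$)
$t{\left(J \right)} = \left(-8 + J\right) \left(64 - 12 J\right)$ ($t{\left(J \right)} = \left(-8 + J\right) \left(4 + \left(60 - 12 J + 10 \cdot 0 - 2 J 0\right)\right) = \left(-8 + J\right) \left(4 + \left(60 - 12 J + 0 + 0\right)\right) = \left(-8 + J\right) \left(4 - \left(-60 + 12 J\right)\right) = \left(-8 + J\right) \left(64 - 12 J\right)$)
$\left(-261 + 168\right) + t{\left(13 \right)} = \left(-261 + 168\right) - \left(-1568 + 2028\right) = -93 - 460 = -553$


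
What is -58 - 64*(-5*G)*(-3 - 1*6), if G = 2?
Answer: -5818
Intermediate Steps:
-58 - 64*(-5*G)*(-3 - 1*6) = -58 - 64*(-5*2)*(-3 - 1*6) = -58 - (-640)*(-3 - 6) = -58 - (-640)*(-9) = -58 - 64*90 = -58 - 5760 = -5818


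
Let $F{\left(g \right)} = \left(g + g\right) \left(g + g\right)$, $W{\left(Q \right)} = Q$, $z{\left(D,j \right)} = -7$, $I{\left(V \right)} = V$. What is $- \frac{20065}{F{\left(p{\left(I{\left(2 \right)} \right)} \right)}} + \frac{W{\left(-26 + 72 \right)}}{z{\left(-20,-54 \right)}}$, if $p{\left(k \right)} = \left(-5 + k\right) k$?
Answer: $- \frac{147079}{1008} \approx -145.91$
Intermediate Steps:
$p{\left(k \right)} = k \left(-5 + k\right)$
$F{\left(g \right)} = 4 g^{2}$ ($F{\left(g \right)} = 2 g 2 g = 4 g^{2}$)
$- \frac{20065}{F{\left(p{\left(I{\left(2 \right)} \right)} \right)}} + \frac{W{\left(-26 + 72 \right)}}{z{\left(-20,-54 \right)}} = - \frac{20065}{4 \left(2 \left(-5 + 2\right)\right)^{2}} + \frac{-26 + 72}{-7} = - \frac{20065}{4 \left(2 \left(-3\right)\right)^{2}} + 46 \left(- \frac{1}{7}\right) = - \frac{20065}{4 \left(-6\right)^{2}} - \frac{46}{7} = - \frac{20065}{4 \cdot 36} - \frac{46}{7} = - \frac{20065}{144} - \frac{46}{7} = - \frac{147079}{1008}$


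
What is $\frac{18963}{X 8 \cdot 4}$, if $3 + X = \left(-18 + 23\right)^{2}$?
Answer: $\frac{18963}{704} \approx 26.936$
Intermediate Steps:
$X = 22$ ($X = -3 + \left(-18 + 23\right)^{2} = -3 + 5^{2} = -3 + 25 = 22$)
$\frac{18963}{X 8 \cdot 4} = \frac{18963}{22 \cdot 8 \cdot 4} = \frac{18963}{22 \cdot 32} = \frac{18963}{704}$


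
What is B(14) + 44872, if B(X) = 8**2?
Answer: 44936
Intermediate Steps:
B(X) = 64
B(14) + 44872 = 64 + 44872 = 44936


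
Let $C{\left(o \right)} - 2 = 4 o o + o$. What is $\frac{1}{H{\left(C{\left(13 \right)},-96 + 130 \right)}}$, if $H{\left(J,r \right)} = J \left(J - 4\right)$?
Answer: $\frac{1}{474717} \approx 2.1065 \cdot 10^{-6}$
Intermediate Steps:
$C{\left(o \right)} = 2 + o + 4 o^{2}$ ($C{\left(o \right)} = 2 + \left(4 o o + o\right) = 2 + \left(4 o^{2} + o\right) = 2 + \left(o + 4 o^{2}\right) = 2 + o + 4 o^{2}$)
$H{\left(J,r \right)} = J \left(-4 + J\right)$
$\frac{1}{H{\left(C{\left(13 \right)},-96 + 130 \right)}} = \frac{1}{\left(2 + 13 + 4 \cdot 13^{2}\right) \left(-4 + \left(2 + 13 + 4 \cdot 13^{2}\right)\right)} = \frac{1}{\left(2 + 13 + 4 \cdot 169\right) \left(-4 + \left(2 + 13 + 4 \cdot 169\right)\right)} = \frac{1}{\left(2 + 13 + 676\right) \left(-4 + \left(2 + 13 + 676\right)\right)} = \frac{1}{691 \left(-4 + 691\right)} = \frac{1}{691 \cdot 687} = \frac{1}{474717}$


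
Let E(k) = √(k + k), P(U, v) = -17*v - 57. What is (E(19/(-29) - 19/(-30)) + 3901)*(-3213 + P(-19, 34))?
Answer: -15011048 - 3848*I*√8265/435 ≈ -1.5011e+7 - 804.21*I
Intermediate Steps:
P(U, v) = -57 - 17*v
E(k) = √2*√k (E(k) = √(2*k) = √2*√k)
(E(19/(-29) - 19/(-30)) + 3901)*(-3213 + P(-19, 34)) = (√2*√(19/(-29) - 19/(-30)) + 3901)*(-3213 + (-57 - 17*34)) = (√2*√(19*(-1/29) - 19*(-1/30)) + 3901)*(-3213 + (-57 - 578)) = (√2*√(-19/29 + 19/30) + 3901)*(-3213 - 635) = (√2*√(-19/870) + 3901)*(-3848) = (√2*(I*√16530/870) + 3901)*(-3848) = (I*√8265/435 + 3901)*(-3848) = (3901 + I*√8265/435)*(-3848) = -15011048 - 3848*I*√8265/435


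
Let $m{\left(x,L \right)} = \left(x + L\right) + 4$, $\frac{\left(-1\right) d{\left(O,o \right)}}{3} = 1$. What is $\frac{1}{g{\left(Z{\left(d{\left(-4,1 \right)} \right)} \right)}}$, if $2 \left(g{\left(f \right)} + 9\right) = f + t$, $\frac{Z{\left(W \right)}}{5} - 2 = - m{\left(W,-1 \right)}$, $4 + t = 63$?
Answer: $\frac{2}{51} \approx 0.039216$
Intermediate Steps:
$t = 59$ ($t = -4 + 63 = 59$)
$d{\left(O,o \right)} = -3$ ($d{\left(O,o \right)} = \left(-3\right) 1 = -3$)
$m{\left(x,L \right)} = 4 + L + x$ ($m{\left(x,L \right)} = \left(L + x\right) + 4 = 4 + L + x$)
$Z{\left(W \right)} = -5 - 5 W$ ($Z{\left(W \right)} = 10 + 5 \left(- (4 - 1 + W)\right) = 10 + 5 \left(- (3 + W)\right) = 10 + 5 \left(-3 - W\right) = 10 - \left(15 + 5 W\right) = -5 - 5 W$)
$g{\left(f \right)} = \frac{41}{2} + \frac{f}{2}$ ($g{\left(f \right)} = -9 + \frac{f + 59}{2} = -9 + \frac{59 + f}{2} = -9 + \left(\frac{59}{2} + \frac{f}{2}\right) = \frac{41}{2} + \frac{f}{2}$)
$\frac{1}{g{\left(Z{\left(d{\left(-4,1 \right)} \right)} \right)}} = \frac{1}{\frac{41}{2} + \frac{-5 - -15}{2}} = \frac{1}{\frac{41}{2} + \frac{-5 + 15}{2}} = \frac{1}{\frac{41}{2} + \frac{1}{2} \cdot 10} = \frac{1}{\frac{41}{2} + 5} = \frac{1}{\frac{51}{2}} = \frac{2}{51}$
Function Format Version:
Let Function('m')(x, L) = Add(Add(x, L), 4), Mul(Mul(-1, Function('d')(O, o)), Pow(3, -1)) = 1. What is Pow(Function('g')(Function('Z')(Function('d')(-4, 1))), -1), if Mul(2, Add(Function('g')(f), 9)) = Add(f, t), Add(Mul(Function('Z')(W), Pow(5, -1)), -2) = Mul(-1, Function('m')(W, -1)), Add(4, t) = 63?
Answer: Rational(2, 51) ≈ 0.039216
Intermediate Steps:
t = 59 (t = Add(-4, 63) = 59)
Function('d')(O, o) = -3 (Function('d')(O, o) = Mul(-3, 1) = -3)
Function('m')(x, L) = Add(4, L, x) (Function('m')(x, L) = Add(Add(L, x), 4) = Add(4, L, x))
Function('Z')(W) = Add(-5, Mul(-5, W)) (Function('Z')(W) = Add(10, Mul(5, Mul(-1, Add(4, -1, W)))) = Add(10, Mul(5, Mul(-1, Add(3, W)))) = Add(10, Mul(5, Add(-3, Mul(-1, W)))) = Add(10, Add(-15, Mul(-5, W))) = Add(-5, Mul(-5, W)))
Function('g')(f) = Add(Rational(41, 2), Mul(Rational(1, 2), f)) (Function('g')(f) = Add(-9, Mul(Rational(1, 2), Add(f, 59))) = Add(-9, Mul(Rational(1, 2), Add(59, f))) = Add(-9, Add(Rational(59, 2), Mul(Rational(1, 2), f))) = Add(Rational(41, 2), Mul(Rational(1, 2), f)))
Pow(Function('g')(Function('Z')(Function('d')(-4, 1))), -1) = Pow(Add(Rational(41, 2), Mul(Rational(1, 2), Add(-5, Mul(-5, -3)))), -1) = Pow(Add(Rational(41, 2), Mul(Rational(1, 2), Add(-5, 15))), -1) = Pow(Add(Rational(41, 2), Mul(Rational(1, 2), 10)), -1) = Pow(Add(Rational(41, 2), 5), -1) = Pow(Rational(51, 2), -1) = Rational(2, 51)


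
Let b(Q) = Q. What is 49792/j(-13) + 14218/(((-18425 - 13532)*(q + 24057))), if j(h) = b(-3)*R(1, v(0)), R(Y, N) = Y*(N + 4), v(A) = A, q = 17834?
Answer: -16664270674430/4016132061 ≈ -4149.3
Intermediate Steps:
R(Y, N) = Y*(4 + N)
j(h) = -12 (j(h) = -3*(4 + 0) = -3*4 = -12)
49792/j(-13) + 14218/(((-18425 - 13532)*(q + 24057))) = 49792/(-12) + 14218/(((-18425 - 13532)*(17834 + 24057))) = 49792*(-1/12) + 14218/((-31957*41891)) = -12448/3 + 14218/(-1338710687) = -12448/3 + 14218*(-1/1338710687) = -12448/3 - 14218/1338710687 = -16664270674430/4016132061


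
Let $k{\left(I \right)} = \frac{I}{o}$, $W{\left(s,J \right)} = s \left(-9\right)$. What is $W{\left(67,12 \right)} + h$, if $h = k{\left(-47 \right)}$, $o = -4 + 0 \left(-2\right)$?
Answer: $- \frac{2365}{4} \approx -591.25$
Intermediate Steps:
$o = -4$ ($o = -4 + 0 = -4$)
$W{\left(s,J \right)} = - 9 s$
$k{\left(I \right)} = - \frac{I}{4}$ ($k{\left(I \right)} = \frac{I}{-4} = I \left(- \frac{1}{4}\right) = - \frac{I}{4}$)
$h = \frac{47}{4}$ ($h = \left(- \frac{1}{4}\right) \left(-47\right) = \frac{47}{4} \approx 11.75$)
$W{\left(67,12 \right)} + h = \left(-9\right) 67 + \frac{47}{4} = -603 + \frac{47}{4} = - \frac{2365}{4}$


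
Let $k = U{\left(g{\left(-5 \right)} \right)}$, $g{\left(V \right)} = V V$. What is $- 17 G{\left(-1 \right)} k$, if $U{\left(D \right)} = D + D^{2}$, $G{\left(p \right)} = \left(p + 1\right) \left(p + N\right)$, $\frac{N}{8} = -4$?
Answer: $0$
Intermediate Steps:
$N = -32$ ($N = 8 \left(-4\right) = -32$)
$g{\left(V \right)} = V^{2}$
$G{\left(p \right)} = \left(1 + p\right) \left(-32 + p\right)$ ($G{\left(p \right)} = \left(p + 1\right) \left(p - 32\right) = \left(1 + p\right) \left(-32 + p\right)$)
$k = 650$ ($k = \left(-5\right)^{2} \left(1 + \left(-5\right)^{2}\right) = 25 \left(1 + 25\right) = 25 \cdot 26 = 650$)
$- 17 G{\left(-1 \right)} k = - 17 \left(-32 + \left(-1\right)^{2} - -31\right) 650 = - 17 \left(-32 + 1 + 31\right) 650 = \left(-17\right) 0 \cdot 650 = 0 \cdot 650 = 0$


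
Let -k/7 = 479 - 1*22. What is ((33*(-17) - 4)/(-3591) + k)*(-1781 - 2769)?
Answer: 7466578600/513 ≈ 1.4555e+7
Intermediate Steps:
k = -3199 (k = -7*(479 - 1*22) = -7*(479 - 22) = -7*457 = -3199)
((33*(-17) - 4)/(-3591) + k)*(-1781 - 2769) = ((33*(-17) - 4)/(-3591) - 3199)*(-1781 - 2769) = ((-561 - 4)*(-1/3591) - 3199)*(-4550) = (-565*(-1/3591) - 3199)*(-4550) = (565/3591 - 3199)*(-4550) = -11487044/3591*(-4550) = 7466578600/513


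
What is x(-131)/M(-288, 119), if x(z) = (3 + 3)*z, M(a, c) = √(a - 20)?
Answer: 393*I*√77/77 ≈ 44.786*I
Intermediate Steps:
M(a, c) = √(-20 + a)
x(z) = 6*z
x(-131)/M(-288, 119) = (6*(-131))/(√(-20 - 288)) = -786*(-I*√77/154) = -(-393)*I*√77/77 = 393*I*√77/77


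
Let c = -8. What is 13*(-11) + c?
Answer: -151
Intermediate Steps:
13*(-11) + c = 13*(-11) - 8 = -143 - 8 = -151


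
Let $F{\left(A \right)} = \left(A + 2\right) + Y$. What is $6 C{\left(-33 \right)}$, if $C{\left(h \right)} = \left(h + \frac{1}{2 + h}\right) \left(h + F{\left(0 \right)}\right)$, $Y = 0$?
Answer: $6144$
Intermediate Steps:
$F{\left(A \right)} = 2 + A$ ($F{\left(A \right)} = \left(A + 2\right) + 0 = \left(2 + A\right) + 0 = 2 + A$)
$C{\left(h \right)} = \left(2 + h\right) \left(h + \frac{1}{2 + h}\right)$ ($C{\left(h \right)} = \left(h + \frac{1}{2 + h}\right) \left(h + \left(2 + 0\right)\right) = \left(h + \frac{1}{2 + h}\right) \left(h + 2\right) = \left(h + \frac{1}{2 + h}\right) \left(2 + h\right) = \left(2 + h\right) \left(h + \frac{1}{2 + h}\right)$)
$6 C{\left(-33 \right)} = 6 \left(1 + \left(-33\right)^{2} + 2 \left(-33\right)\right) = 6 \left(1 + 1089 - 66\right) = 6 \cdot 1024 = 6144$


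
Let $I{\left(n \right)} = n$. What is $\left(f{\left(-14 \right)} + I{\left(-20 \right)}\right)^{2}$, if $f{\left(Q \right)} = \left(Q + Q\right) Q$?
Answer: $138384$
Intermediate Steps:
$f{\left(Q \right)} = 2 Q^{2}$ ($f{\left(Q \right)} = 2 Q Q = 2 Q^{2}$)
$\left(f{\left(-14 \right)} + I{\left(-20 \right)}\right)^{2} = \left(2 \left(-14\right)^{2} - 20\right)^{2} = \left(2 \cdot 196 - 20\right)^{2} = \left(392 - 20\right)^{2} = 372^{2} = 138384$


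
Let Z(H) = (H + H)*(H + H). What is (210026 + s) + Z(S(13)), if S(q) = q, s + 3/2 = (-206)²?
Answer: 506273/2 ≈ 2.5314e+5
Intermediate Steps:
s = 84869/2 (s = -3/2 + (-206)² = -3/2 + 42436 = 84869/2 ≈ 42435.)
Z(H) = 4*H² (Z(H) = (2*H)*(2*H) = 4*H²)
(210026 + s) + Z(S(13)) = (210026 + 84869/2) + 4*13² = 504921/2 + 4*169 = 504921/2 + 676 = 506273/2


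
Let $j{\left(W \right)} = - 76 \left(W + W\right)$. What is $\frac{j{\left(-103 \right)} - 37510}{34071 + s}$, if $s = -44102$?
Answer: $\frac{3122}{1433} \approx 2.1786$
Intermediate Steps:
$j{\left(W \right)} = - 152 W$ ($j{\left(W \right)} = - 76 \cdot 2 W = - 152 W$)
$\frac{j{\left(-103 \right)} - 37510}{34071 + s} = \frac{\left(-152\right) \left(-103\right) - 37510}{34071 - 44102} = \frac{15656 - 37510}{-10031} = \left(-21854\right) \left(- \frac{1}{10031}\right) = \frac{3122}{1433}$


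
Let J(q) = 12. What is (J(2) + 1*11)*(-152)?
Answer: -3496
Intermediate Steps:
(J(2) + 1*11)*(-152) = (12 + 1*11)*(-152) = (12 + 11)*(-152) = 23*(-152) = -3496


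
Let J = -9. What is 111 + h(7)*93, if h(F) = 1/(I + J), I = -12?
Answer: 746/7 ≈ 106.57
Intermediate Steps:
h(F) = -1/21 (h(F) = 1/(-12 - 9) = 1/(-21) = -1/21)
111 + h(7)*93 = 111 - 1/21*93 = 111 - 31/7 = 746/7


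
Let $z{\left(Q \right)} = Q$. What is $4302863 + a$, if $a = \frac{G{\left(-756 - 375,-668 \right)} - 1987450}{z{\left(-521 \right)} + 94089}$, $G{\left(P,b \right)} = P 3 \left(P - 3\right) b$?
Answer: $\frac{200019029759}{46784} \approx 4.2754 \cdot 10^{6}$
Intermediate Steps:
$G{\left(P,b \right)} = P b \left(-9 + 3 P\right)$ ($G{\left(P,b \right)} = P 3 \left(-3 + P\right) b = P \left(-9 + 3 P\right) b = P b \left(-9 + 3 P\right)$)
$a = - \frac{1286112833}{46784}$ ($a = \frac{3 \left(-756 - 375\right) \left(-668\right) \left(-3 - 1131\right) - 1987450}{-521 + 94089} = \frac{3 \left(-1131\right) \left(-668\right) \left(-3 - 1131\right) - 1987450}{93568} = \left(3 \left(-1131\right) \left(-668\right) \left(-1134\right) - 1987450\right) \frac{1}{93568} = \left(-2570238216 - 1987450\right) \frac{1}{93568} = \left(-2572225666\right) \frac{1}{93568} = - \frac{1286112833}{46784} \approx -27490.0$)
$4302863 + a = 4302863 - \frac{1286112833}{46784} = \frac{200019029759}{46784}$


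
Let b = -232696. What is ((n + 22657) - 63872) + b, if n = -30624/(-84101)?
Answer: -23036158387/84101 ≈ -2.7391e+5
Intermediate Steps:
n = 30624/84101 (n = -30624*(-1/84101) = 30624/84101 ≈ 0.36413)
((n + 22657) - 63872) + b = ((30624/84101 + 22657) - 63872) - 232696 = (1905506981/84101 - 63872) - 232696 = -3466192091/84101 - 232696 = -23036158387/84101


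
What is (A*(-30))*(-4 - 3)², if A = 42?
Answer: -61740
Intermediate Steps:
(A*(-30))*(-4 - 3)² = (42*(-30))*(-4 - 3)² = -1260*(-7)² = -1260*49 = -61740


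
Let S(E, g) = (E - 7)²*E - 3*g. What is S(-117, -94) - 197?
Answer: -1798907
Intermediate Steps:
S(E, g) = -3*g + E*(-7 + E)² (S(E, g) = (-7 + E)²*E - 3*g = E*(-7 + E)² - 3*g = -3*g + E*(-7 + E)²)
S(-117, -94) - 197 = (-3*(-94) - 117*(-7 - 117)²) - 197 = (282 - 117*(-124)²) - 197 = (282 - 117*15376) - 197 = (282 - 1798992) - 197 = -1798710 - 197 = -1798907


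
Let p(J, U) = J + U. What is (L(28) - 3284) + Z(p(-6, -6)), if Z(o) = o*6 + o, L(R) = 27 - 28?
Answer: -3369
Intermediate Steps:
L(R) = -1
Z(o) = 7*o (Z(o) = 6*o + o = 7*o)
(L(28) - 3284) + Z(p(-6, -6)) = (-1 - 3284) + 7*(-6 - 6) = -3285 + 7*(-12) = -3285 - 84 = -3369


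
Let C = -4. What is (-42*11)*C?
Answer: 1848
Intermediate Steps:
(-42*11)*C = -42*11*(-4) = -14*33*(-4) = -462*(-4) = 1848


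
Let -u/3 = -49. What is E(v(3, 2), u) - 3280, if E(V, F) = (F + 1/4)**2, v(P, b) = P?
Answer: 294441/16 ≈ 18403.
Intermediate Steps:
u = 147 (u = -3*(-49) = 147)
E(V, F) = (1/4 + F)**2 (E(V, F) = (F + 1/4)**2 = (1/4 + F)**2)
E(v(3, 2), u) - 3280 = (1 + 4*147)**2/16 - 3280 = (1 + 588)**2/16 - 3280 = (1/16)*589**2 - 3280 = (1/16)*346921 - 3280 = 346921/16 - 3280 = 294441/16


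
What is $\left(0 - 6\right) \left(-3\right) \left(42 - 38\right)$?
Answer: $72$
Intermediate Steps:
$\left(0 - 6\right) \left(-3\right) \left(42 - 38\right) = \left(-6\right) \left(-3\right) 4 = 18 \cdot 4 = 72$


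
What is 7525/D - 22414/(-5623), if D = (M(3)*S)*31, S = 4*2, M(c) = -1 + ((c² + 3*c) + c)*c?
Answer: 386950739/86459248 ≈ 4.4755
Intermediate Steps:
M(c) = -1 + c*(c² + 4*c) (M(c) = -1 + (c² + 4*c)*c = -1 + c*(c² + 4*c))
S = 8
D = 15376 (D = ((-1 + 3³ + 4*3²)*8)*31 = ((-1 + 27 + 4*9)*8)*31 = ((-1 + 27 + 36)*8)*31 = (62*8)*31 = 496*31 = 15376)
7525/D - 22414/(-5623) = 7525/15376 - 22414/(-5623) = 7525*(1/15376) - 22414*(-1/5623) = 7525/15376 + 22414/5623 = 386950739/86459248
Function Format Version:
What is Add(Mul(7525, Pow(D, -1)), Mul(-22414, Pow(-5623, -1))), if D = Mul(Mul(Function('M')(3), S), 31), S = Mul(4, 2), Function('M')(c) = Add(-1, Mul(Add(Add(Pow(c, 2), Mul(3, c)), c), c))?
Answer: Rational(386950739, 86459248) ≈ 4.4755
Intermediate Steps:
Function('M')(c) = Add(-1, Mul(c, Add(Pow(c, 2), Mul(4, c)))) (Function('M')(c) = Add(-1, Mul(Add(Pow(c, 2), Mul(4, c)), c)) = Add(-1, Mul(c, Add(Pow(c, 2), Mul(4, c)))))
S = 8
D = 15376 (D = Mul(Mul(Add(-1, Pow(3, 3), Mul(4, Pow(3, 2))), 8), 31) = Mul(Mul(Add(-1, 27, Mul(4, 9)), 8), 31) = Mul(Mul(Add(-1, 27, 36), 8), 31) = Mul(Mul(62, 8), 31) = Mul(496, 31) = 15376)
Add(Mul(7525, Pow(D, -1)), Mul(-22414, Pow(-5623, -1))) = Add(Mul(7525, Pow(15376, -1)), Mul(-22414, Pow(-5623, -1))) = Add(Mul(7525, Rational(1, 15376)), Mul(-22414, Rational(-1, 5623))) = Add(Rational(7525, 15376), Rational(22414, 5623)) = Rational(386950739, 86459248)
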